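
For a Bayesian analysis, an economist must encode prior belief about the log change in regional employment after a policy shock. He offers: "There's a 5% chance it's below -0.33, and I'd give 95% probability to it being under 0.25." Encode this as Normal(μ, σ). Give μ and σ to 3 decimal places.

For Normal(μ,σ), the p-quantile is μ + z_p·σ. Here z_{0.05} = -1.645, z_{0.95} = 1.645.
So -0.33 = μ − 1.645σ and 0.25 = μ + 1.645σ.
Subtracting: σ = (0.25 − -0.33)/(1.645 − (-1.645)) = 0.176.
Then μ = -0.33 − (-1.645)·0.176 = -0.040.

μ = -0.040, σ = 0.176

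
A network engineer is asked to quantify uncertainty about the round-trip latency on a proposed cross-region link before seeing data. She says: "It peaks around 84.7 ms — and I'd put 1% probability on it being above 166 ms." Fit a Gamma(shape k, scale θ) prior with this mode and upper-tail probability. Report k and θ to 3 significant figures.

k ≈ 11.9, θ ≈ 7.78

Gamma(k,θ) with k>1 has mode (k−1)θ, so θ = 84.7/(k−1).
Need P(X < 166) = 0.99 with θ tied to k this way. Start at k = 2, θ = 84.7: P(X<166) ≈ 0.583.
Too low — raise k to concentrate. Iterating converges to k ≈ 11.9.
Then θ = 84.7/(11.9−1) ≈ 7.78.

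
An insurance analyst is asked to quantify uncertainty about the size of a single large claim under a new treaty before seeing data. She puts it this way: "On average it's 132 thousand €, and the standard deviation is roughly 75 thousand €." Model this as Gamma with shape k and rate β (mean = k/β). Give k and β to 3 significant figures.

k ≈ 3.1, β ≈ 0.0235

For Gamma(k, rate β): mean = k/β, variance = k/β², so CV = 1/√k.
CV = SD/mean = 75/132 = 0.5682, hence k = 1/CV² = 3.1.
Then β = k/mean = 3.1/132 = 0.0235.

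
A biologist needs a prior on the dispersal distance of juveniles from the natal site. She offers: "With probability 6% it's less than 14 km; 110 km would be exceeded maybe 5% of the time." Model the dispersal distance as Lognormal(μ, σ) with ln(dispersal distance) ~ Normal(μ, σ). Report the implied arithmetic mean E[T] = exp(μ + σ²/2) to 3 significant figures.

If T ~ Lognormal(μ,σ) then ln T ~ Normal(μ,σ), so the p-quantile of ln T is μ + z_p·σ.
ln(14) = 2.639 and ln(110) = 4.7; z_{0.06} = -1.555, z_{0.95} = 1.645.
σ = (4.7 − 2.639)/(1.645 − (-1.555)) = 0.644.
μ = 2.639 − (-1.555)·0.644 = 3.641.
E[T] = exp(μ + σ²/2) = exp(3.641 + 0.2075) = 46.9 km.

E[T] ≈ 46.9 km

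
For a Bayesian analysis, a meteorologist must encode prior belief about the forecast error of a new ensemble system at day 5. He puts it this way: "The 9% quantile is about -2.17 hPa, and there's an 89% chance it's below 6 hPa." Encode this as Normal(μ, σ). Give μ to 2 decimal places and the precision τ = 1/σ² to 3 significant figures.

μ = 2.10, τ = 0.0987

The p-quantile of Normal(μ,σ) is μ + z_p·σ, with z_{0.09} = -1.341 and z_{0.89} = 1.227.
Eliminate σ: μ = (z₂·x₁ − z₁·x₂)/(z₂ − z₁) = (1.227·-2.17 − (-1.341)·6)/2.567 = 2.10.
Then σ = (x₂ − x₁)/(z₂ − z₁) = (6 − -2.17)/2.567 = 3.18.
Precision τ = 1/σ² = 1/3.182² = 0.0987.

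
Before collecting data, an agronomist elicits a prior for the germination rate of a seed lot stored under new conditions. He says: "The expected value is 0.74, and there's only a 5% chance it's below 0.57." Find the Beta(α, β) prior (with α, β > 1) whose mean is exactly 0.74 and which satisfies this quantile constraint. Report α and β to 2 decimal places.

α ≈ 14.91, β ≈ 5.24

With mean 0.74 fixed, write α = 0.74s, β = 0.26s where s = α+β.
Need P(θ < 0.57) = 0.05 under Beta(0.74s, 0.26s). Normal approximation: (q−m)/√(m(1−m)/s) ≈ z_{0.05} = -1.64, so s ≈ 0.74·0.26·(-1.64)²/(0.57−0.74)² = 18.0.
At s = 18.0: P(θ<0.57) ≈ 0.059. Adjusting to match 0.05 gives s ≈ 20.15.
So α = 0.74·20.15 ≈ 14.91, β = 0.26·20.15 ≈ 5.24.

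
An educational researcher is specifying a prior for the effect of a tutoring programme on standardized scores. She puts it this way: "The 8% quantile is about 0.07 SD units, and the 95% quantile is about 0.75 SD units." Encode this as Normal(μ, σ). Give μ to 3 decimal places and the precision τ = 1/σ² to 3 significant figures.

The p-quantile of Normal(μ,σ) is μ + z_p·σ, with z_{0.08} = -1.405 and z_{0.95} = 1.645.
Eliminate σ: μ = (z₂·x₁ − z₁·x₂)/(z₂ − z₁) = (1.645·0.07 − (-1.405)·0.75)/3.05 = 0.383.
Then σ = (x₂ − x₁)/(z₂ − z₁) = (0.75 − 0.07)/3.05 = 0.223.
Precision τ = 1/σ² = 1/0.223² = 20.1.

μ = 0.383, τ = 20.1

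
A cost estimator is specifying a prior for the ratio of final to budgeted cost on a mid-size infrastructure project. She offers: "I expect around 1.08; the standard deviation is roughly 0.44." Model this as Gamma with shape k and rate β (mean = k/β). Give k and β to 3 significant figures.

k ≈ 6.02, β ≈ 5.58

For Gamma(k, rate β): mean = k/β, variance = k/β², so CV = 1/√k.
CV = SD/mean = 0.44/1.08 = 0.4074, hence k = 1/CV² = 6.02.
Then β = k/mean = 6.02/1.08 = 5.58.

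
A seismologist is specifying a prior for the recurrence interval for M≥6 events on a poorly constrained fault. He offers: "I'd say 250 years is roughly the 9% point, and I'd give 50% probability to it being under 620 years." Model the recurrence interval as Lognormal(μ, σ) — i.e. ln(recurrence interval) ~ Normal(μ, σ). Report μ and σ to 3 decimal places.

μ ≈ 6.430, σ ≈ 0.677

If T ~ Lognormal(μ,σ) then ln T ~ Normal(μ,σ), so the p-quantile of ln T is μ + z_p·σ.
ln(250) = 5.521 and ln(620) = 6.43; z_{0.09} = -1.341, z_{0.5} = 0.
σ = (6.43 − 5.521)/(0 − (-1.341)) = 0.677.
μ = 5.521 − (-1.341)·0.677 = 6.430.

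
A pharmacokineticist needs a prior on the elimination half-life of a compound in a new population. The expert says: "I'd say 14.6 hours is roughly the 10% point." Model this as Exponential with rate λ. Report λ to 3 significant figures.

P(T < 14.6) = 1 − e^(−λ·14.6) = 0.1, so λ = −ln(1−0.1)/14.6 = −ln(0.9)/14.6 = 0.00722.

λ ≈ 0.00722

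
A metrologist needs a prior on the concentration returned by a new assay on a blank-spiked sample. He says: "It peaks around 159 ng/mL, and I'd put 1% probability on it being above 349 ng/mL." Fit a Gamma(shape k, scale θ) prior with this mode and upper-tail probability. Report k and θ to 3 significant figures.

Gamma(k,θ) with k>1 has mode (k−1)θ, so θ = 159/(k−1).
Need P(X < 349) = 0.99 with θ tied to k this way. Start at k = 2, θ = 159: P(X<349) ≈ 0.644.
Too low — raise k to concentrate. Iterating converges to k ≈ 8.8.
Then θ = 159/(8.8−1) ≈ 20.4.

k ≈ 8.8, θ ≈ 20.4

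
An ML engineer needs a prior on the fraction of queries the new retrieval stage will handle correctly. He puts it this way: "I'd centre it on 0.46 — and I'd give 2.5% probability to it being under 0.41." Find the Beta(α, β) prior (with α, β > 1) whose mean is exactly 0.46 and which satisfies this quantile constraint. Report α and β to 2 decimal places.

α ≈ 173.52, β ≈ 203.69

With mean 0.46 fixed, write α = 0.46s, β = 0.54s where s = α+β.
Need P(θ < 0.41) = 0.025 under Beta(0.46s, 0.54s). Normal approximation: (q−m)/√(m(1−m)/s) ≈ z_{0.025} = -1.96, so s ≈ 0.46·0.54·(-1.96)²/(0.41−0.46)² = 381.7.
At s = 381.7: P(θ<0.41) ≈ 0.024. Adjusting to match 0.025 gives s ≈ 377.21.
So α = 0.46·377.21 ≈ 173.52, β = 0.54·377.21 ≈ 203.69.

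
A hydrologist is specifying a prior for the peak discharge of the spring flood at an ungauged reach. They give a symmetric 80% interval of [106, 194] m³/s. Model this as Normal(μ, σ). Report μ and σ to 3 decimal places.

A symmetric 80% interval runs μ ± z·σ with z = 1.282.
Half-width = 44, so σ = 44/1.282 = 34.333.
μ is the interval midpoint, 150.000.

μ = 150.000, σ = 34.333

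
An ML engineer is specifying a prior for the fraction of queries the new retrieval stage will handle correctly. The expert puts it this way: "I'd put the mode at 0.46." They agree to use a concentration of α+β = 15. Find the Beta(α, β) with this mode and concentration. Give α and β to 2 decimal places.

α = 6.98, β = 8.02

For α,β > 1 the Beta mode is (α−1)/(α+β−2). With α+β = 15, the mode is (α−1)/13.
Set (α−1)/13 = 0.46 → α = 1 + 0.46·13 = 6.98.
β = 15 − α = 8.02.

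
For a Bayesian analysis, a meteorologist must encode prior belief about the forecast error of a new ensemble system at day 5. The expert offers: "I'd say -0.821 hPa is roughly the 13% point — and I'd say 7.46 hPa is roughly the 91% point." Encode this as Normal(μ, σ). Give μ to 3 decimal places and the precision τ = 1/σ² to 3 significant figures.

μ = 2.960, τ = 0.0888

The p-quantile of Normal(μ,σ) is μ + z_p·σ, with z_{0.13} = -1.126 and z_{0.91} = 1.341.
Eliminate σ: μ = (z₂·x₁ − z₁·x₂)/(z₂ − z₁) = (1.341·-0.821 − (-1.126)·7.46)/2.467 = 2.960.
Then σ = (x₂ − x₁)/(z₂ − z₁) = (7.46 − -0.821)/2.467 = 3.357.
Precision τ = 1/σ² = 1/3.357² = 0.0888.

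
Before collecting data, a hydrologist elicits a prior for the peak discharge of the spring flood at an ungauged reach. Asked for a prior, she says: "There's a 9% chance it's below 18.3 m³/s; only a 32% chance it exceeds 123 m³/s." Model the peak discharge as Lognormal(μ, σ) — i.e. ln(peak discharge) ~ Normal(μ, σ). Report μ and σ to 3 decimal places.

μ ≈ 4.319, σ ≈ 1.054

If T ~ Lognormal(μ,σ) then ln T ~ Normal(μ,σ), so the p-quantile of ln T is μ + z_p·σ.
ln(18.3) = 2.907 and ln(123) = 4.812; z_{0.09} = -1.341, z_{0.68} = 0.4677.
σ = (4.812 − 2.907)/(0.4677 − (-1.341)) = 1.054.
μ = 2.907 − (-1.341)·1.054 = 4.319.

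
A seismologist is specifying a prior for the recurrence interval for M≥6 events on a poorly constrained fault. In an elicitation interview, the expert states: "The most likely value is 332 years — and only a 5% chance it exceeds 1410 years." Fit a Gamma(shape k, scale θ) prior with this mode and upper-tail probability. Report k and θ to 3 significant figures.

Gamma(k,θ) with k>1 has mode (k−1)θ, so θ = 332/(k−1).
Need P(X < 1410) = 0.95 with θ tied to k this way. Start at k = 2, θ = 332: P(X<1410) ≈ 0.925.
Too low — raise k to concentrate. Iterating converges to k ≈ 2.19.
Then θ = 332/(2.19−1) ≈ 279.

k ≈ 2.19, θ ≈ 279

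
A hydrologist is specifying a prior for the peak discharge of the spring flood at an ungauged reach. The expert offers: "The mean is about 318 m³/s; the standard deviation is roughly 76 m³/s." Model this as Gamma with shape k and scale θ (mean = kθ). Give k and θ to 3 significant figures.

k ≈ 17.5, θ ≈ 18.2

For Gamma(k, scale θ): mean = kθ, variance = kθ², so CV = 1/√k.
CV = SD/mean = 76/318 = 0.239, hence k = 1/CV² = 17.5.
Then θ = mean/k = 318/17.5 = 18.2.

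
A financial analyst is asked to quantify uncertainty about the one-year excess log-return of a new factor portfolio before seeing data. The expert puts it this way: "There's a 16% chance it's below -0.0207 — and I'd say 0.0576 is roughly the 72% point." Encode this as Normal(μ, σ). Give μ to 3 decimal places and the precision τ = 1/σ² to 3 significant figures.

The p-quantile of Normal(μ,σ) is μ + z_p·σ, with z_{0.16} = -0.9945 and z_{0.72} = 0.5828.
Eliminate σ: μ = (z₂·x₁ − z₁·x₂)/(z₂ − z₁) = (0.5828·-0.0207 − (-0.9945)·0.0576)/1.577 = 0.029.
Then σ = (x₂ − x₁)/(z₂ − z₁) = (0.0576 − -0.0207)/1.577 = 0.050.
Precision τ = 1/σ² = 1/0.04964² = 406.

μ = 0.029, τ = 406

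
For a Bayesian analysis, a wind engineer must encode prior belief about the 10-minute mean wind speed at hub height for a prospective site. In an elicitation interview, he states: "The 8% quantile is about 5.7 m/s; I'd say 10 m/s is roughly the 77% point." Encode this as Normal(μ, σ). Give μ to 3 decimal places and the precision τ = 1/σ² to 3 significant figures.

μ = 8.518, τ = 0.249

For Normal(μ,σ), the p-quantile is μ + z_p·σ. Here z_{0.08} = -1.405, z_{0.77} = 0.7388.
So 5.7 = μ − 1.405σ and 10 = μ + 0.7388σ.
Subtracting: σ = (10 − 5.7)/(0.7388 − (-1.405)) = 2.006.
Then μ = 5.7 − (-1.405)·2.006 = 8.518.
Precision τ = 1/σ² = 1/2.006² = 0.249.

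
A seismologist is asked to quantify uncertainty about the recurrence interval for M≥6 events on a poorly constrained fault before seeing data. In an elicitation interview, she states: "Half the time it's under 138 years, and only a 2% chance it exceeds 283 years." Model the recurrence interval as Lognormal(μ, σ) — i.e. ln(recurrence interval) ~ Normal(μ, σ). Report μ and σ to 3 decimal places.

If T ~ Lognormal(μ,σ) then ln T ~ Normal(μ,σ), so the p-quantile of ln T is μ + z_p·σ.
ln(138) = 4.927 and ln(283) = 5.645; z_{0.5} = 0, z_{0.98} = 2.054.
σ = (5.645 − 4.927)/(2.054 − (0)) = 0.350.
μ = 4.927 − (0)·0.350 = 4.927.

μ ≈ 4.927, σ ≈ 0.350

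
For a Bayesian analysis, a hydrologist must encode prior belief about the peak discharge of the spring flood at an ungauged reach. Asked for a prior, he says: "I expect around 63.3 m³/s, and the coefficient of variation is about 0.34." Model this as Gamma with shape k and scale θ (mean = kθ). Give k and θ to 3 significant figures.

k ≈ 8.65, θ ≈ 7.32

For Gamma(k, scale θ): mean = kθ, variance = kθ², so CV = 1/√k.
CV = 0.34, hence k = 1/CV² = 8.65.
Then θ = mean/k = 63.3/8.65 = 7.32.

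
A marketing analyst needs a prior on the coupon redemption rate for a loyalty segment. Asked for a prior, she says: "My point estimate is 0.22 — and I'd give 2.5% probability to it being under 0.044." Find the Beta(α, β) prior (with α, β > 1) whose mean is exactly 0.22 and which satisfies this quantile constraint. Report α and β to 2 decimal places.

α ≈ 2.58, β ≈ 9.14

With mean 0.22 fixed, write α = 0.22s, β = 0.78s where s = α+β.
Need P(θ < 0.044) = 0.025 under Beta(0.22s, 0.78s). Normal approximation: (q−m)/√(m(1−m)/s) ≈ z_{0.025} = -1.96, so s ≈ 0.22·0.78·(-1.96)²/(0.044−0.22)² = 21.3.
At s = 21.3: P(θ<0.044) ≈ 0.003. Adjusting to match 0.025 gives s ≈ 11.72.
So α = 0.22·11.72 ≈ 2.58, β = 0.78·11.72 ≈ 9.14.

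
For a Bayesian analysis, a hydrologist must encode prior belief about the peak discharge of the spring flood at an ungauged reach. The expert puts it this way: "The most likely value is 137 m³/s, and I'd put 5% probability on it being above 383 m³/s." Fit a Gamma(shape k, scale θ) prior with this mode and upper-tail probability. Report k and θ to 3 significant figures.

Gamma(k,θ) with k>1 has mode (k−1)θ, so θ = 137/(k−1).
Need P(X < 383) = 0.95 with θ tied to k this way. Start at k = 2, θ = 137: P(X<383) ≈ 0.768.
Too low — raise k to concentrate. Iterating converges to k ≈ 3.53.
Then θ = 137/(3.53−1) ≈ 54.1.

k ≈ 3.53, θ ≈ 54.1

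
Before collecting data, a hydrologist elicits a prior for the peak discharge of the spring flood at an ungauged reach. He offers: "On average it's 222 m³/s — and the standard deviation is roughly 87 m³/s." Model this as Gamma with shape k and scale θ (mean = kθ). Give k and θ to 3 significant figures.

k ≈ 6.51, θ ≈ 34.1

For Gamma(k, scale θ): mean = kθ, variance = kθ², so CV = 1/√k.
CV = SD/mean = 87/222 = 0.3919, hence k = 1/CV² = 6.51.
Then θ = mean/k = 222/6.51 = 34.1.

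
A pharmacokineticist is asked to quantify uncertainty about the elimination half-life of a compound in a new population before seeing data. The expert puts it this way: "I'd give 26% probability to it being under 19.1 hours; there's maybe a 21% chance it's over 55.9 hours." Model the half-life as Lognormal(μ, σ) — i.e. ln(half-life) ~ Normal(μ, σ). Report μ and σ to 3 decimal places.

If T ~ Lognormal(μ,σ) then ln T ~ Normal(μ,σ), so the p-quantile of ln T is μ + z_p·σ.
ln(19.1) = 2.95 and ln(55.9) = 4.024; z_{0.26} = -0.6433, z_{0.79} = 0.8064.
σ = (4.024 − 2.95)/(0.8064 − (-0.6433)) = 0.741.
μ = 2.95 − (-0.6433)·0.741 = 3.426.

μ ≈ 3.426, σ ≈ 0.741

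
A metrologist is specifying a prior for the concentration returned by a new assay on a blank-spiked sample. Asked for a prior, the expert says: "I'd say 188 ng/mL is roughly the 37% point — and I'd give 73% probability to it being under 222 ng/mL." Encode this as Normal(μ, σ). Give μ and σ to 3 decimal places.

μ = 199.944, σ = 35.992

The p-quantile of Normal(μ,σ) is μ + z_p·σ, with z_{0.37} = -0.3319 and z_{0.73} = 0.6128.
Eliminate σ: μ = (z₂·x₁ − z₁·x₂)/(z₂ − z₁) = (0.6128·188 − (-0.3319)·222)/0.9447 = 199.944.
Then σ = (x₂ − x₁)/(z₂ − z₁) = (222 − 188)/0.9447 = 35.992.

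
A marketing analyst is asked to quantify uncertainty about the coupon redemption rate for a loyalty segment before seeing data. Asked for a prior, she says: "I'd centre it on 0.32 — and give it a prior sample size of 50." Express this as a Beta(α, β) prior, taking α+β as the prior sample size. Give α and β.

Under the effective-sample-size interpretation, Beta(α, β) has prior mean α/(α+β) and prior sample size α+β.
So α+β = 50 and α/(α+β) = 0.32, giving α = 0.32·50 = 16 and β = 50 − 16 = 34.

α = 16, β = 34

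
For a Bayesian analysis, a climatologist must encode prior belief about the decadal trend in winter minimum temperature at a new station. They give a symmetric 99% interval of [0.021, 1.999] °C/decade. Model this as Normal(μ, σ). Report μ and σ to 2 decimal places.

A symmetric 99% interval runs μ ± z·σ with z = 2.576.
Half-width = 0.989, so σ = 0.989/2.576 = 0.38.
μ is the interval midpoint, 1.01.

μ = 1.01, σ = 0.38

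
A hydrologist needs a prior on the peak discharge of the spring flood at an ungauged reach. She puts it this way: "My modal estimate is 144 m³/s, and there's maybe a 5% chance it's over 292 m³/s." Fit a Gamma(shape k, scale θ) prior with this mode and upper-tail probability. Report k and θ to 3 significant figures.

k ≈ 6.54, θ ≈ 26

Gamma(k,θ) with k>1 has mode (k−1)θ, so θ = 144/(k−1).
Need P(X < 292) = 0.95 with θ tied to k this way. Start at k = 2, θ = 144: P(X<292) ≈ 0.601.
Too low — raise k to concentrate. Iterating converges to k ≈ 6.54.
Then θ = 144/(6.54−1) ≈ 26.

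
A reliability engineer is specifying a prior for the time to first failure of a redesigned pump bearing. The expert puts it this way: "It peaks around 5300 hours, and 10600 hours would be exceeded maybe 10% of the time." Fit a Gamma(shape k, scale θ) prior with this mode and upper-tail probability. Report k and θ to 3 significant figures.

k ≈ 4.99, θ ≈ 1330

Gamma(k,θ) with k>1 has mode (k−1)θ, so θ = 5300/(k−1).
Need P(X < 10600) = 0.9 with θ tied to k this way. Start at k = 2, θ = 5300: P(X<10600) ≈ 0.594.
Too low — raise k to concentrate. Iterating converges to k ≈ 4.99.
Then θ = 5300/(4.99−1) ≈ 1330.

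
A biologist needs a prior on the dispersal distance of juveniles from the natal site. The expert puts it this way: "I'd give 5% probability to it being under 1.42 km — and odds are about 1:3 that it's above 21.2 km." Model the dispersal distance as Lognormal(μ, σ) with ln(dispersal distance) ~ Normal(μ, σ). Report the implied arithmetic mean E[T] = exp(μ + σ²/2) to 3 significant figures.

If T ~ Lognormal(μ,σ) then ln T ~ Normal(μ,σ), so the p-quantile of ln T is μ + z_p·σ.
ln(1.42) = 0.3507 and ln(21.2) = 3.054; z_{0.05} = -1.645, z_{0.75} = 0.6745.
σ = (3.054 − 0.3507)/(0.6745 − (-1.645)) = 1.166.
μ = 0.3507 − (-1.645)·1.166 = 2.268.
E[T] = exp(μ + σ²/2) = exp(2.268 + 0.6793) = 19.1 km.

E[T] ≈ 19.1 km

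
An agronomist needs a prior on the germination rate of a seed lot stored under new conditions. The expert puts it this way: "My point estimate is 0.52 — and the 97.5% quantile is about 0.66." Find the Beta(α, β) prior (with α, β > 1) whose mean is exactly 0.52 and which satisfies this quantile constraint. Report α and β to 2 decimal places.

α ≈ 24.39, β ≈ 22.51

With mean 0.52 fixed, write α = 0.52s, β = 0.48s where s = α+β.
Need P(θ < 0.66) = 0.975 under Beta(0.52s, 0.48s). Normal approximation: (q−m)/√(m(1−m)/s) ≈ z_{0.975} = 1.96, so s ≈ 0.52·0.48·(1.96)²/(0.66−0.52)² = 48.9.
At s = 48.9: P(θ<0.66) ≈ 0.977. Adjusting to match 0.975 gives s ≈ 46.91.
So α = 0.52·46.91 ≈ 24.39, β = 0.48·46.91 ≈ 22.51.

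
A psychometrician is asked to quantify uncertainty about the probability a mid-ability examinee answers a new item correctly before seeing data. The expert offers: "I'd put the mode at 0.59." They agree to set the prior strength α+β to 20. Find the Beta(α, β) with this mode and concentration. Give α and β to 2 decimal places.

α = 11.62, β = 8.38

For α,β > 1 the Beta mode is (α−1)/(α+β−2). With α+β = 20, the mode is (α−1)/18.
Set (α−1)/18 = 0.59 → α = 1 + 0.59·18 = 11.62.
β = 20 − α = 8.38.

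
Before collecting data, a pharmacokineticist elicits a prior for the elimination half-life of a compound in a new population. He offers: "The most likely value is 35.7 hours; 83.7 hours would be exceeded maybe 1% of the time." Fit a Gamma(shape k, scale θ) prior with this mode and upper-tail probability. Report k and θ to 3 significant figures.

k ≈ 7.55, θ ≈ 5.45

Gamma(k,θ) with k>1 has mode (k−1)θ, so θ = 35.7/(k−1).
Need P(X < 83.7) = 0.99 with θ tied to k this way. Start at k = 2, θ = 35.7: P(X<83.7) ≈ 0.679.
Too low — raise k to concentrate. Iterating converges to k ≈ 7.55.
Then θ = 35.7/(7.55−1) ≈ 5.45.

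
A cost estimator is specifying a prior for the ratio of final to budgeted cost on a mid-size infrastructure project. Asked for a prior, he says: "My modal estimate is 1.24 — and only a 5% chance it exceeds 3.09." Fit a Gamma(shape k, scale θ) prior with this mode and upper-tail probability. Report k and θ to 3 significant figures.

k ≈ 4.26, θ ≈ 0.381

Gamma(k,θ) with k>1 has mode (k−1)θ, so θ = 1.24/(k−1).
Need P(X < 3.09) = 0.95 with θ tied to k this way. Start at k = 2, θ = 1.24: P(X<3.09) ≈ 0.711.
Too low — raise k to concentrate. Iterating converges to k ≈ 4.26.
Then θ = 1.24/(4.26−1) ≈ 0.381.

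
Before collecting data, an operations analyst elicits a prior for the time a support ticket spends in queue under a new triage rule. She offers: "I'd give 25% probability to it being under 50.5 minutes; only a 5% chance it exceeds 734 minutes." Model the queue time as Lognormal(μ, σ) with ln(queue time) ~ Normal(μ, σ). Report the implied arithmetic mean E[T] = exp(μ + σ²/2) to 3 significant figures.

E[T] ≈ 214 minutes

If T ~ Lognormal(μ,σ) then ln T ~ Normal(μ,σ), so the p-quantile of ln T is μ + z_p·σ.
ln(50.5) = 3.922 and ln(734) = 6.599; z_{0.25} = -0.6745, z_{0.95} = 1.645.
σ = (6.599 − 3.922)/(1.645 − (-0.6745)) = 1.154.
μ = 3.922 − (-0.6745)·1.154 = 4.700.
E[T] = exp(μ + σ²/2) = exp(4.700 + 0.6659) = 214 minutes.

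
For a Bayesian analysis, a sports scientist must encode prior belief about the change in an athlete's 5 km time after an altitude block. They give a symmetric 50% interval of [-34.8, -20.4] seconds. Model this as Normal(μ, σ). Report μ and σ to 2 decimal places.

μ = -27.60, σ = 10.67

A symmetric 50% interval runs μ ± z·σ with z = 0.6745.
Half-width = 7.2, so σ = 7.2/0.6745 = 10.67.
μ is the interval midpoint, -27.60.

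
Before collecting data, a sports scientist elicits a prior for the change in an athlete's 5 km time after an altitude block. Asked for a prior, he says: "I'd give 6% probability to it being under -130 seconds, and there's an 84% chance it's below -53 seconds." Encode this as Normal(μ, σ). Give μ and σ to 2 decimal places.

The p-quantile of Normal(μ,σ) is μ + z_p·σ, with z_{0.06} = -1.555 and z_{0.84} = 0.9945.
Eliminate σ: μ = (z₂·x₁ − z₁·x₂)/(z₂ − z₁) = (0.9945·-130 − (-1.555)·-53)/2.549 = -83.04.
Then σ = (x₂ − x₁)/(z₂ − z₁) = (-53 − -130)/2.549 = 30.21.

μ = -83.04, σ = 30.21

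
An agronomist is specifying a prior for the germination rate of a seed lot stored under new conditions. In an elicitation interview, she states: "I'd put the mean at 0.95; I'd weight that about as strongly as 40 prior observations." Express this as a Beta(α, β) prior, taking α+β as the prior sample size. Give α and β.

α = 38, β = 2

Under the effective-sample-size interpretation, Beta(α, β) has prior mean α/(α+β) and prior sample size α+β.
So α+β = 40 and α/(α+β) = 0.95, giving α = 0.95·40 = 38 and β = 40 − 38 = 2.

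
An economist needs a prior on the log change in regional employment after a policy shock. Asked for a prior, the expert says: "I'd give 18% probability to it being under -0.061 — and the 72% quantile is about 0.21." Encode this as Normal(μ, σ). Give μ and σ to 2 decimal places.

μ = 0.10, σ = 0.18

The p-quantile of Normal(μ,σ) is μ + z_p·σ, with z_{0.18} = -0.9154 and z_{0.72} = 0.5828.
Eliminate σ: μ = (z₂·x₁ − z₁·x₂)/(z₂ − z₁) = (0.5828·-0.061 − (-0.9154)·0.21)/1.498 = 0.10.
Then σ = (x₂ − x₁)/(z₂ − z₁) = (0.21 − -0.061)/1.498 = 0.18.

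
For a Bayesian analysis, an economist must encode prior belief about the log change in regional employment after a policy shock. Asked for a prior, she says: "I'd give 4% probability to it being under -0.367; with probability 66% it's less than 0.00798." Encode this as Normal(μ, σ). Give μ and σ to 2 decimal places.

The p-quantile of Normal(μ,σ) is μ + z_p·σ, with z_{0.04} = -1.751 and z_{0.66} = 0.4125.
Eliminate σ: μ = (z₂·x₁ − z₁·x₂)/(z₂ − z₁) = (0.4125·-0.367 − (-1.751)·0.00798)/2.163 = -0.06.
Then σ = (x₂ − x₁)/(z₂ − z₁) = (0.00798 − -0.367)/2.163 = 0.17.

μ = -0.06, σ = 0.17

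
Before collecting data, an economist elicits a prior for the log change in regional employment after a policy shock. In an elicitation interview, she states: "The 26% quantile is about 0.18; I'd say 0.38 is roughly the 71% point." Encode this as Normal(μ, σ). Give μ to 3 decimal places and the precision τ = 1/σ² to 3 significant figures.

For Normal(μ,σ), the p-quantile is μ + z_p·σ. Here z_{0.26} = -0.6433, z_{0.71} = 0.5534.
So 0.18 = μ − 0.6433σ and 0.38 = μ + 0.5534σ.
Subtracting: σ = (0.38 − 0.18)/(0.5534 − (-0.6433)) = 0.167.
Then μ = 0.18 − (-0.6433)·0.167 = 0.288.
Precision τ = 1/σ² = 1/0.1671² = 35.8.

μ = 0.288, τ = 35.8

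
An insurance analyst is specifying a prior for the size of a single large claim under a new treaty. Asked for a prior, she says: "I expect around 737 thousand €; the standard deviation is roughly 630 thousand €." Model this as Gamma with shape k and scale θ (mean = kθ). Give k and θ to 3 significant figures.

k ≈ 1.37, θ ≈ 539

For Gamma(k, scale θ): mean = kθ, variance = kθ², so CV = 1/√k.
CV = SD/mean = 630/737 = 0.8548, hence k = 1/CV² = 1.37.
Then θ = mean/k = 737/1.37 = 539.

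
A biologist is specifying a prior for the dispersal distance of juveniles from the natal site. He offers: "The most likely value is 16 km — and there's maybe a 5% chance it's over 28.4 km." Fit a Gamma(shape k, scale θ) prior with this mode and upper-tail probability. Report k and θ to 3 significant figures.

k ≈ 9.47, θ ≈ 1.89

Gamma(k,θ) with k>1 has mode (k−1)θ, so θ = 16/(k−1).
Need P(X < 28.4) = 0.95 with θ tied to k this way. Start at k = 2, θ = 16: P(X<28.4) ≈ 0.530.
Too low — raise k to concentrate. Iterating converges to k ≈ 9.47.
Then θ = 16/(9.47−1) ≈ 1.89.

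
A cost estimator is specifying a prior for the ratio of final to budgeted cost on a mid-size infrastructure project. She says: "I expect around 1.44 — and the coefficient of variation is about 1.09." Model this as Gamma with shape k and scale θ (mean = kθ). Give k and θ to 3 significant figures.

k ≈ 0.842, θ ≈ 1.71

For Gamma(k, scale θ): mean = kθ, variance = kθ², so CV = 1/√k.
CV = 1.09, hence k = 1/CV² = 0.842.
Then θ = mean/k = 1.44/0.842 = 1.71.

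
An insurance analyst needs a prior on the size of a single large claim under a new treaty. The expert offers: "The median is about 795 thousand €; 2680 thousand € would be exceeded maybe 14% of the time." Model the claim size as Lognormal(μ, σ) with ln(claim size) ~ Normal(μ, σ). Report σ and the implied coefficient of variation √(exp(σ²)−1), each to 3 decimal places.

If T ~ Lognormal(μ,σ) then ln T ~ Normal(μ,σ), so the p-quantile of ln T is μ + z_p·σ.
ln(795) = 6.678 and ln(2680) = 7.894; z_{0.5} = 0, z_{0.86} = 1.08.
σ = (7.894 − 6.678)/(1.08 − (0)) = 1.125.
μ = 6.678 − (0)·1.125 = 6.678.
CV = √(exp(σ²)−1) = √(exp(1.2654)−1) = 1.595.

σ ≈ 1.125, CV ≈ 1.595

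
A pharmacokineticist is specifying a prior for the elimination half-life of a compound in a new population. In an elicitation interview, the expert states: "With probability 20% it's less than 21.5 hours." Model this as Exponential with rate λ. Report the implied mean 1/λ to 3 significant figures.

P(T < 21.5) = 1 − e^(−λ·21.5) = 0.2, so λ = −ln(1−0.2)/21.5 = −ln(0.8)/21.5 = 0.0104.
Mean = 1/λ = 96.4 hours.

mean ≈ 96.4 hours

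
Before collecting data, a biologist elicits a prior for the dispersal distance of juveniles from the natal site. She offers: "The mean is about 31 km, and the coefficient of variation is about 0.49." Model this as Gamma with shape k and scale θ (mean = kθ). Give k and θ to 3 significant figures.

k ≈ 4.16, θ ≈ 7.44

For Gamma(k, scale θ): mean = kθ, variance = kθ², so CV = 1/√k.
CV = 0.49, hence k = 1/CV² = 4.16.
Then θ = mean/k = 31/4.16 = 7.44.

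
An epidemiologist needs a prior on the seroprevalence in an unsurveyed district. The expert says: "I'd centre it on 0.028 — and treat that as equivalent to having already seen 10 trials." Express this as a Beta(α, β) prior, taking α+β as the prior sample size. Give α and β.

Under the effective-sample-size interpretation, Beta(α, β) has prior mean α/(α+β) and prior sample size α+β.
So α+β = 10 and α/(α+β) = 0.028, giving α = 0.028·10 = 0.28 and β = 10 − 0.28 = 9.72.

α = 0.28, β = 9.72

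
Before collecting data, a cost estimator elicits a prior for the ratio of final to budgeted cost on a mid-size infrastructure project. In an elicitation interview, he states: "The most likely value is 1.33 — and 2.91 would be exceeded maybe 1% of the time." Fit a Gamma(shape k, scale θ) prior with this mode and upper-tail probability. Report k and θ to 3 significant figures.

k ≈ 8.87, θ ≈ 0.169

Gamma(k,θ) with k>1 has mode (k−1)θ, so θ = 1.33/(k−1).
Need P(X < 2.91) = 0.99 with θ tied to k this way. Start at k = 2, θ = 1.33: P(X<2.91) ≈ 0.642.
Too low — raise k to concentrate. Iterating converges to k ≈ 8.87.
Then θ = 1.33/(8.87−1) ≈ 0.169.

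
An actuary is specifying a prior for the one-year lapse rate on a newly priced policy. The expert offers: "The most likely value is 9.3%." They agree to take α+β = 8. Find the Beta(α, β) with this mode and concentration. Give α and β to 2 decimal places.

α = 1.56, β = 6.44

For α,β > 1 the Beta mode is (α−1)/(α+β−2). With α+β = 8, the mode is (α−1)/6.
Set (α−1)/6 = 0.093 → α = 1 + 0.093·6 = 1.56.
β = 8 − α = 6.44.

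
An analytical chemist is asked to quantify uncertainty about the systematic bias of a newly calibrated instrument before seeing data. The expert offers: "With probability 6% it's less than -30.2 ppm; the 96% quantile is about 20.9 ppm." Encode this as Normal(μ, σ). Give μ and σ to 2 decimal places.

μ = -6.16, σ = 15.46

For Normal(μ,σ), the p-quantile is μ + z_p·σ. Here z_{0.06} = -1.555, z_{0.96} = 1.751.
So -30.2 = μ − 1.555σ and 20.9 = μ + 1.751σ.
Subtracting: σ = (20.9 − -30.2)/(1.751 − (-1.555)) = 15.46.
Then μ = -30.2 − (-1.555)·15.46 = -6.16.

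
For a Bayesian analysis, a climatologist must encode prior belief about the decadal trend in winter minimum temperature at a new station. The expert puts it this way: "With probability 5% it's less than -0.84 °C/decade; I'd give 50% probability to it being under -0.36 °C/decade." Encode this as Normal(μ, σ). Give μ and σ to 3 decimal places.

μ = -0.360, σ = 0.292

For Normal(μ,σ), the p-quantile is μ + z_p·σ. Here z_{0.05} = -1.645, z_{0.5} = 0.
So -0.84 = μ − 1.645σ and -0.36 = μ + 0σ.
Subtracting: σ = (-0.36 − -0.84)/(0 − (-1.645)) = 0.292.
Then μ = -0.84 − (-1.645)·0.292 = -0.360.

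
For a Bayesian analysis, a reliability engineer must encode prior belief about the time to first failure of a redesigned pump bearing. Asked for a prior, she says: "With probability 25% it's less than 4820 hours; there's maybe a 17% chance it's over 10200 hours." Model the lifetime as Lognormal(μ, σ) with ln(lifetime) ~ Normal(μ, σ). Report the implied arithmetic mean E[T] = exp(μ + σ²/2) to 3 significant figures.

E[T] ≈ 7310 hours

If T ~ Lognormal(μ,σ) then ln T ~ Normal(μ,σ), so the p-quantile of ln T is μ + z_p·σ.
ln(4820) = 8.481 and ln(10200) = 9.23; z_{0.25} = -0.6745, z_{0.83} = 0.9542.
σ = (9.23 − 8.481)/(0.9542 − (-0.6745)) = 0.460.
μ = 8.481 − (-0.6745)·0.460 = 8.791.
E[T] = exp(μ + σ²/2) = exp(8.791 + 0.1059) = 7310 hours.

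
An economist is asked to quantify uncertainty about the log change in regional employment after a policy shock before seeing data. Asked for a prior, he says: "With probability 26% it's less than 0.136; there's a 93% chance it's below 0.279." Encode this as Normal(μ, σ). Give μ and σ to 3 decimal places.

μ = 0.179, σ = 0.067

The p-quantile of Normal(μ,σ) is μ + z_p·σ, with z_{0.26} = -0.6433 and z_{0.93} = 1.476.
Eliminate σ: μ = (z₂·x₁ − z₁·x₂)/(z₂ − z₁) = (1.476·0.136 − (-0.6433)·0.279)/2.119 = 0.179.
Then σ = (x₂ − x₁)/(z₂ − z₁) = (0.279 − 0.136)/2.119 = 0.067.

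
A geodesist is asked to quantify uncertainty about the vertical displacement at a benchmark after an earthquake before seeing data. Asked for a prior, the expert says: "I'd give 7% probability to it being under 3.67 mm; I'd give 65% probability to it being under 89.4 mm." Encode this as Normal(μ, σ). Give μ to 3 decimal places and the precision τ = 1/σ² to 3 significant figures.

μ = 71.651, τ = 0.000471

For Normal(μ,σ), the p-quantile is μ + z_p·σ. Here z_{0.07} = -1.476, z_{0.65} = 0.3853.
So 3.67 = μ − 1.476σ and 89.4 = μ + 0.3853σ.
Subtracting: σ = (89.4 − 3.67)/(0.3853 − (-1.476)) = 46.064.
Then μ = 3.67 − (-1.476)·46.064 = 71.651.
Precision τ = 1/σ² = 1/46.06² = 0.000471.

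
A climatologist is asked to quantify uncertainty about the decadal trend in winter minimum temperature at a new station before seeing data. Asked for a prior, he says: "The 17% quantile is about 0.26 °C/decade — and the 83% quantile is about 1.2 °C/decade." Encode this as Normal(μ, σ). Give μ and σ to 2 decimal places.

μ = 0.73, σ = 0.49

The p-quantile of Normal(μ,σ) is μ + z_p·σ, with z_{0.17} = -0.9542 and z_{0.83} = 0.9542.
Eliminate σ: μ = (z₂·x₁ − z₁·x₂)/(z₂ − z₁) = (0.9542·0.26 − (-0.9542)·1.2)/1.908 = 0.73.
Then σ = (x₂ − x₁)/(z₂ − z₁) = (1.2 − 0.26)/1.908 = 0.49.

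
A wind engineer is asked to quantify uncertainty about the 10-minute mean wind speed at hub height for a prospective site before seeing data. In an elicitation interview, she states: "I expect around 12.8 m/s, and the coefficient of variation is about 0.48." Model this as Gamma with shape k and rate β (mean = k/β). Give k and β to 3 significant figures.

For Gamma(k, rate β): mean = k/β, variance = k/β², so CV = 1/√k.
CV = 0.48, hence k = 1/CV² = 4.34.
Then β = k/mean = 4.34/12.8 = 0.339.

k ≈ 4.34, β ≈ 0.339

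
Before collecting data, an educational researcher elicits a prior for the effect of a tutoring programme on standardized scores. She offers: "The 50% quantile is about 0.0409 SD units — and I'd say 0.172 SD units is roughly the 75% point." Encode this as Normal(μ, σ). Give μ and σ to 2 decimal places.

μ = 0.04, σ = 0.19

The p-quantile of Normal(μ,σ) is μ + z_p·σ, with z_{0.5} = 0 and z_{0.75} = 0.6745.
Eliminate σ: μ = (z₂·x₁ − z₁·x₂)/(z₂ − z₁) = (0.6745·0.0409 − (0)·0.172)/0.6745 = 0.04.
Then σ = (x₂ − x₁)/(z₂ − z₁) = (0.172 − 0.0409)/0.6745 = 0.19.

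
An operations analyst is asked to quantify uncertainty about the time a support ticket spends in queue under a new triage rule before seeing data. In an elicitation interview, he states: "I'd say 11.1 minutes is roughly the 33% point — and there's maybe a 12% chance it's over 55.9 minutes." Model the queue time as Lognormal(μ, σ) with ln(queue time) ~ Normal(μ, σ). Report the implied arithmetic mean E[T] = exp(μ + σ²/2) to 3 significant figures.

E[T] ≈ 28.5 minutes

If T ~ Lognormal(μ,σ) then ln T ~ Normal(μ,σ), so the p-quantile of ln T is μ + z_p·σ.
ln(11.1) = 2.407 and ln(55.9) = 4.024; z_{0.33} = -0.4399, z_{0.88} = 1.175.
σ = (4.024 − 2.407)/(1.175 − (-0.4399)) = 1.001.
μ = 2.407 − (-0.4399)·1.001 = 2.847.
E[T] = exp(μ + σ²/2) = exp(2.847 + 0.5011) = 28.5 minutes.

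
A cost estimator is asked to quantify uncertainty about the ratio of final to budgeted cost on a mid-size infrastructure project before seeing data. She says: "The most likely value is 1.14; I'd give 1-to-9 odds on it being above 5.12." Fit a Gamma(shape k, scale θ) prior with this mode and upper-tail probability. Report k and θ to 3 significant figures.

k ≈ 1.8, θ ≈ 1.43

Gamma(k,θ) with k>1 has mode (k−1)θ, so θ = 1.14/(k−1).
Need P(X < 5.12) = 0.9 with θ tied to k this way. Start at k = 2, θ = 1.14: P(X<5.12) ≈ 0.938.
Too high — lower k to spread out. Iterating converges to k ≈ 1.8.
Then θ = 1.14/(1.8−1) ≈ 1.43.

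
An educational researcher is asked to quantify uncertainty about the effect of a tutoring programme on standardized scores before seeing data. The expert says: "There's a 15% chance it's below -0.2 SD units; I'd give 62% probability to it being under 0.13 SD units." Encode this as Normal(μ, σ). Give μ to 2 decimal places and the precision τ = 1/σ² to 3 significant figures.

For Normal(μ,σ), the p-quantile is μ + z_p·σ. Here z_{0.15} = -1.036, z_{0.62} = 0.3055.
So -0.2 = μ − 1.036σ and 0.13 = μ + 0.3055σ.
Subtracting: σ = (0.13 − -0.2)/(0.3055 − (-1.036)) = 0.25.
Then μ = -0.2 − (-1.036)·0.25 = 0.05.
Precision τ = 1/σ² = 1/0.2459² = 16.5.

μ = 0.05, τ = 16.5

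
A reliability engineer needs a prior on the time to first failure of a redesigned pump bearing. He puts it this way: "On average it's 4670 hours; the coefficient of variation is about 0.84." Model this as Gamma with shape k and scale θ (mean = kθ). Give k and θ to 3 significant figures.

k ≈ 1.42, θ ≈ 3300

For Gamma(k, scale θ): mean = kθ, variance = kθ², so CV = 1/√k.
CV = 0.84, hence k = 1/CV² = 1.42.
Then θ = mean/k = 4670/1.42 = 3300.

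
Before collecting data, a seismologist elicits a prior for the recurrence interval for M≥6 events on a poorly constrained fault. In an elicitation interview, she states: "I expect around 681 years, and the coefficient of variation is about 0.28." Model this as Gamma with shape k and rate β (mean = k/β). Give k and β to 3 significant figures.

For Gamma(k, rate β): mean = k/β, variance = k/β², so CV = 1/√k.
CV = 0.28, hence k = 1/CV² = 12.8.
Then β = k/mean = 12.8/681 = 0.0187.

k ≈ 12.8, β ≈ 0.0187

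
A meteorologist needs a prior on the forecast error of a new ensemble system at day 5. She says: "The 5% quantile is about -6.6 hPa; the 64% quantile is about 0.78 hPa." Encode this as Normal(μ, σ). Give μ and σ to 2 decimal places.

For Normal(μ,σ), the p-quantile is μ + z_p·σ. Here z_{0.05} = -1.645, z_{0.64} = 0.3585.
So -6.6 = μ − 1.645σ and 0.78 = μ + 0.3585σ.
Subtracting: σ = (0.78 − -6.6)/(0.3585 − (-1.645)) = 3.68.
Then μ = -6.6 − (-1.645)·3.68 = -0.54.

μ = -0.54, σ = 3.68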